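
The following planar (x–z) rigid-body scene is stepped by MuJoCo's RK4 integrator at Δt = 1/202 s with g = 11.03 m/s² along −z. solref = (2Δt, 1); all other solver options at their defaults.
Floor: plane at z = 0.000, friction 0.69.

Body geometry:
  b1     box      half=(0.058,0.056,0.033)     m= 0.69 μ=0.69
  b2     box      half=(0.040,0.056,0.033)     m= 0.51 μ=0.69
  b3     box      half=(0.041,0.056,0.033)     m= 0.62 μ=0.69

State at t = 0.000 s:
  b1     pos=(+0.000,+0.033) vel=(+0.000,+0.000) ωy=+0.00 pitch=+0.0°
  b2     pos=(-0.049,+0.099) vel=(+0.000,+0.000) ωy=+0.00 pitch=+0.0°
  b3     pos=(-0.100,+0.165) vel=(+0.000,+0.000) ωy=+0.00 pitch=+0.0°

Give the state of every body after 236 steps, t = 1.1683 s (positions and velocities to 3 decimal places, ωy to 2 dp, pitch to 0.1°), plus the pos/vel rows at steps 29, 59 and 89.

State at t = 1.1683 s:
  b1     pos=(+0.000,+0.033) vel=(+0.000,+0.000) ωy=+0.00 pitch=+0.0°
  b2     pos=(-0.096,+0.040) vel=(+0.000,+0.000) ωy=+0.00 pitch=-90.0°
  b3     pos=(-0.278,+0.033) vel=(+0.000,+0.000) ωy=+0.00 pitch=+180.0°

Key-timestep trajectory:
   step    t(s)  b1.x    b1.z    b1.vx   b1.vz   b2.x    b2.z    b2.vx   b2.vz   b3.x    b3.z    b3.vx   b3.vz 
     29  0.1436   +0.000  +0.033  +0.001  +0.000   -0.060  +0.100  -0.180  -0.008   -0.130  +0.146  -0.430  -0.373
     59  0.2921   +0.000  +0.033  +0.000  +0.000   -0.101  +0.047  -0.311  -1.031   -0.208  +0.042  -0.386  +0.297
     89  0.4406   +0.000  +0.033  +0.000  +0.000   -0.096  +0.040  +0.002  +0.002   -0.254  +0.049  -0.342  -0.114


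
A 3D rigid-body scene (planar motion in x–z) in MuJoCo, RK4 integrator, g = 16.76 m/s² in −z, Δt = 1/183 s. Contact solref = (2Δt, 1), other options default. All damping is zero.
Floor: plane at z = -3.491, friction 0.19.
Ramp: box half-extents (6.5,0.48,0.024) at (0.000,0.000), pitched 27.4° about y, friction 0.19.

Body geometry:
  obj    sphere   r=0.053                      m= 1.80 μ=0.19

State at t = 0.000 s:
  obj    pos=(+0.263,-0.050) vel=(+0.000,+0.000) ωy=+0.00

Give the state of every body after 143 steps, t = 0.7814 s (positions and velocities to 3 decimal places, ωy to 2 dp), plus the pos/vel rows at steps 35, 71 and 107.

State at t = 0.7814 s:
  obj    pos=(+1.757,-0.824) vel=(+3.823,-1.981) ωy=+81.19

Key-timestep trajectory:
   step    t(s)  obj.x    obj.z    obj.vx   obj.vz 
     35  0.1913   +0.353  -0.096  +0.936  -0.485
     71  0.3880   +0.631  -0.241  +1.898  -0.984
    107  0.5847   +1.100  -0.483  +2.860  -1.483


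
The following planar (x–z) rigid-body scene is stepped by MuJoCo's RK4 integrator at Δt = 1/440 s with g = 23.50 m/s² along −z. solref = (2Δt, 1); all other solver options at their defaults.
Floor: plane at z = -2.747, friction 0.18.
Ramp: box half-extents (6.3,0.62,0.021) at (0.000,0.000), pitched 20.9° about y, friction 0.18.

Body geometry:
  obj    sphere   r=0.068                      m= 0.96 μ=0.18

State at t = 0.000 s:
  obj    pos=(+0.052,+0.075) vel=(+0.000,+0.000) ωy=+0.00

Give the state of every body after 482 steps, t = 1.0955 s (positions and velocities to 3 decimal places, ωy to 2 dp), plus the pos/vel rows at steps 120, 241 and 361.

State at t = 1.0955 s:
  obj    pos=(+3.409,-1.206) vel=(+6.128,-2.340) ωy=+96.46

Key-timestep trajectory:
   step    t(s)  obj.x    obj.z    obj.vx   obj.vz 
    120  0.2727   +0.260  -0.004  +1.526  -0.583
    241  0.5477   +0.891  -0.245  +3.064  -1.170
    361  0.8205   +1.935  -0.644  +4.590  -1.753


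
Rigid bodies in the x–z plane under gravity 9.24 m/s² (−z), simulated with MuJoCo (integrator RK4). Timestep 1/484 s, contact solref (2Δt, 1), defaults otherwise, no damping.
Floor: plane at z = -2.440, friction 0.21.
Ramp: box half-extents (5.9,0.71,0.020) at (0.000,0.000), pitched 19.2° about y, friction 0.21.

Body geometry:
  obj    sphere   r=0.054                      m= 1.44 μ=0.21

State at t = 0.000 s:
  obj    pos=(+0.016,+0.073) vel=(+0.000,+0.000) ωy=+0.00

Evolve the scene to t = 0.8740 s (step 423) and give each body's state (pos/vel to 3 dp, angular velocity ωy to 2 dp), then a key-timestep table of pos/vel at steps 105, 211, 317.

State at t = 0.8740 s:
  obj    pos=(+0.799,-0.200) vel=(+1.791,-0.624) ωy=+35.13

Key-timestep trajectory:
   step    t(s)  obj.x    obj.z    obj.vx   obj.vz 
    105  0.2169   +0.064  +0.056  +0.445  -0.155
    211  0.4360   +0.211  +0.005  +0.894  -0.311
    317  0.6550   +0.456  -0.080  +1.343  -0.468


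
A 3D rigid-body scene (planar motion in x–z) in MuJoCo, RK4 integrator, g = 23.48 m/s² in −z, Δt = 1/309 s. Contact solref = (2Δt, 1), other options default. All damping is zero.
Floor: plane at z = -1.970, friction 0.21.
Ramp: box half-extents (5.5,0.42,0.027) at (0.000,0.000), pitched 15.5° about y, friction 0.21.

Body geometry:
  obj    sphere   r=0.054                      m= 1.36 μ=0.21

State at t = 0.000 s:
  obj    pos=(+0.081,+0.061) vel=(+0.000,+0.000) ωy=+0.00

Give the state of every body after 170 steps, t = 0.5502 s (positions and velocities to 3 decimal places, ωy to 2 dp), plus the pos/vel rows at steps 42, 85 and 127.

State at t = 0.5502 s:
  obj    pos=(+0.735,-0.120) vel=(+2.376,-0.659) ωy=+45.65

Key-timestep trajectory:
   step    t(s)  obj.x    obj.z    obj.vx   obj.vz 
     42  0.1359   +0.121  +0.050  +0.587  -0.163
     85  0.2751   +0.245  +0.016  +1.188  -0.329
    127  0.4110   +0.446  -0.040  +1.775  -0.492


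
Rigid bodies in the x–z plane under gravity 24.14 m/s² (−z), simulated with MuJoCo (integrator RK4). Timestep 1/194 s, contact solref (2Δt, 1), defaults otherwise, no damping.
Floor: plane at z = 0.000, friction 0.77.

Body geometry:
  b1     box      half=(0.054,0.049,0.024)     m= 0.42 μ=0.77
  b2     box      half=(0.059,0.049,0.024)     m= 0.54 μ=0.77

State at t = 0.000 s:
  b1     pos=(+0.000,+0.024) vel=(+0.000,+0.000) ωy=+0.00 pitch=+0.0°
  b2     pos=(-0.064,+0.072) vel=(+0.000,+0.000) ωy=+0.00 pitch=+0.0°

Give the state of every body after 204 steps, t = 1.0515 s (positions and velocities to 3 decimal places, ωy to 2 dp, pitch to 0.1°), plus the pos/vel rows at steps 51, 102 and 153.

State at t = 1.0515 s:
  b1     pos=(+0.001,+0.024) vel=(+0.001,+0.000) ωy=+0.00 pitch=+0.0°
  b2     pos=(-0.076,+0.058) vel=(+0.000,-0.001) ωy=+0.03 pitch=-44.1°

Key-timestep trajectory:
   step    t(s)  b1.x    b1.z    b1.vx   b1.vz   b2.x    b2.z    b2.vx   b2.vz 
     51  0.2629   +0.000  +0.024  +0.003  +0.000   -0.077  +0.059  +0.004  +0.012
    102  0.5258   +0.001  +0.024  +0.001  +0.000   -0.076  +0.059  +0.000  -0.001
    153  0.7887   +0.001  +0.024  +0.001  +0.000   -0.076  +0.058  +0.000  -0.001


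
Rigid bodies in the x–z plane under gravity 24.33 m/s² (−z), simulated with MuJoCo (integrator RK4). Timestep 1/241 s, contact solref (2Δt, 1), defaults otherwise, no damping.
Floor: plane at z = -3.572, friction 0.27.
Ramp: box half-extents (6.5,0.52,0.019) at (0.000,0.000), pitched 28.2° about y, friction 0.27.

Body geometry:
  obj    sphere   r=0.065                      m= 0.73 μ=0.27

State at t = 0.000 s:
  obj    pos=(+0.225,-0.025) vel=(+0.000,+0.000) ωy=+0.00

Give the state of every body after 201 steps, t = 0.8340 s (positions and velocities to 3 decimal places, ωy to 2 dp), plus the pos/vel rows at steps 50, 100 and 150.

State at t = 0.8340 s:
  obj    pos=(+2.742,-1.375) vel=(+6.036,-3.237) ωy=+105.35

Key-timestep trajectory:
   step    t(s)  obj.x    obj.z    obj.vx   obj.vz 
     50  0.2075   +0.381  -0.109  +1.502  -0.805
    100  0.4149   +0.848  -0.359  +3.003  -1.610
    150  0.6224   +1.627  -0.777  +4.505  -2.416


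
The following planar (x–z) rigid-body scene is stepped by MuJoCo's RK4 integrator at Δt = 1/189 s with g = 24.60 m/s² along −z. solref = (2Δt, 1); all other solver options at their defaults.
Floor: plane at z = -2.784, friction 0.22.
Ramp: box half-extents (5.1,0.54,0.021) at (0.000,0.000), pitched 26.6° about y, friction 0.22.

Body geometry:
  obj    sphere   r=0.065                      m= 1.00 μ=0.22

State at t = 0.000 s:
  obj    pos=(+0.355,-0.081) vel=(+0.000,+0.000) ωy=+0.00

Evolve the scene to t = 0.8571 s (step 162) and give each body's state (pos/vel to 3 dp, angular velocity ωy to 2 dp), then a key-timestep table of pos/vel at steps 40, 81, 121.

State at t = 0.8571 s:
  obj    pos=(+2.939,-1.376) vel=(+6.030,-3.020) ωy=+103.72

Key-timestep trajectory:
   step    t(s)  obj.x    obj.z    obj.vx   obj.vz 
     40  0.2116   +0.513  -0.160  +1.489  -0.746
     81  0.4286   +1.001  -0.405  +3.015  -1.510
    121  0.6402   +1.797  -0.804  +4.504  -2.256


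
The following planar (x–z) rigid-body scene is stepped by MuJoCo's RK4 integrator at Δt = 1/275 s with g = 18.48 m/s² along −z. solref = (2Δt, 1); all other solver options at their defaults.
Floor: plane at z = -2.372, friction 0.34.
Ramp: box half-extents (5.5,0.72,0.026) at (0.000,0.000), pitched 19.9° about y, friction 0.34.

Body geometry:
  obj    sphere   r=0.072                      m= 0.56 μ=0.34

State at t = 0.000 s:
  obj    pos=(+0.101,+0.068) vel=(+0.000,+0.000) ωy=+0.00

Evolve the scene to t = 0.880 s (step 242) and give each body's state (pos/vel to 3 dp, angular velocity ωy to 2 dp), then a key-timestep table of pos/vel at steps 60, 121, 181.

State at t = 0.880 s:
  obj    pos=(+1.737,-0.525) vel=(+3.718,-1.346) ωy=+54.91

Key-timestep trajectory:
   step    t(s)  obj.x    obj.z    obj.vx   obj.vz 
     60  0.2182   +0.202  +0.031  +0.922  -0.334
    121  0.4400   +0.510  -0.080  +1.859  -0.673
    181  0.6582   +1.016  -0.264  +2.781  -1.007


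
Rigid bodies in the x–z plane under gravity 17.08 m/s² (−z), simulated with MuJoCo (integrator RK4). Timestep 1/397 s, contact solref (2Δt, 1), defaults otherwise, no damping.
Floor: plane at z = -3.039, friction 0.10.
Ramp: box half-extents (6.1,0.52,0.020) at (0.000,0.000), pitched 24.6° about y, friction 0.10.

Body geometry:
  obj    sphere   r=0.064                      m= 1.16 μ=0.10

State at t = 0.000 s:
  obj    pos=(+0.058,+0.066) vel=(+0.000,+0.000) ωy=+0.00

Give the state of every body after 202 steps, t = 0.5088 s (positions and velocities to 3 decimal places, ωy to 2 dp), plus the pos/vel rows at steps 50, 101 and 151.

State at t = 0.5088 s:
  obj    pos=(+0.712,-0.234) vel=(+2.563,-1.201) ωy=+30.77

Key-timestep trajectory:
   step    t(s)  obj.x    obj.z    obj.vx   obj.vz 
     50  0.1259   +0.098  +0.048  +0.639  -0.282
    101  0.2544   +0.221  -0.009  +1.283  -0.595
    151  0.3804   +0.423  -0.101  +1.925  -0.872


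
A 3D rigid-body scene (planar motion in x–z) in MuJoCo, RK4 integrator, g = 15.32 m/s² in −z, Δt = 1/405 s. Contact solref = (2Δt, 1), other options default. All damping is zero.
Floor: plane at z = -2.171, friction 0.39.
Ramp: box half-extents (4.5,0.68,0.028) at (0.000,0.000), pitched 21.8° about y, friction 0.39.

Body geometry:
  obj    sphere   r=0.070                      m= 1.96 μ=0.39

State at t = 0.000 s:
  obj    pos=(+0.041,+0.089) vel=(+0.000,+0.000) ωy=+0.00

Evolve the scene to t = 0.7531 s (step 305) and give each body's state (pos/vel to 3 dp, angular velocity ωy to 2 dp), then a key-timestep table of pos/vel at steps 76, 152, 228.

State at t = 0.7531 s:
  obj    pos=(+1.111,-0.339) vel=(+2.842,-1.137) ωy=+43.72

Key-timestep trajectory:
   step    t(s)  obj.x    obj.z    obj.vx   obj.vz 
     76  0.1877   +0.108  +0.063  +0.708  -0.283
    152  0.3753   +0.307  -0.017  +1.416  -0.566
    228  0.5630   +0.639  -0.150  +2.124  -0.850


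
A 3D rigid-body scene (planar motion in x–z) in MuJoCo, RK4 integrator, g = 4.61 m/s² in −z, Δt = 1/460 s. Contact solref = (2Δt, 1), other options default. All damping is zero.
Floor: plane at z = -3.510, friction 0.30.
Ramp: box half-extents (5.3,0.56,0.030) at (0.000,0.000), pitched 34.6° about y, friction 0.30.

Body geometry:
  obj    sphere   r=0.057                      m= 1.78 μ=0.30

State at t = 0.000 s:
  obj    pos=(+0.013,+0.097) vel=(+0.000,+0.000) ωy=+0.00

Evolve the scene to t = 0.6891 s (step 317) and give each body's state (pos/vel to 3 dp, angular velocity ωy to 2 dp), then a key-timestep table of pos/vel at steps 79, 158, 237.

State at t = 0.6891 s:
  obj    pos=(+0.378,-0.155) vel=(+1.061,-0.732) ωy=+22.60

Key-timestep trajectory:
   step    t(s)  obj.x    obj.z    obj.vx   obj.vz 
     79  0.1717   +0.036  +0.081  +0.264  -0.182
    158  0.3435   +0.104  +0.034  +0.529  -0.365
    237  0.5152   +0.217  -0.044  +0.793  -0.547


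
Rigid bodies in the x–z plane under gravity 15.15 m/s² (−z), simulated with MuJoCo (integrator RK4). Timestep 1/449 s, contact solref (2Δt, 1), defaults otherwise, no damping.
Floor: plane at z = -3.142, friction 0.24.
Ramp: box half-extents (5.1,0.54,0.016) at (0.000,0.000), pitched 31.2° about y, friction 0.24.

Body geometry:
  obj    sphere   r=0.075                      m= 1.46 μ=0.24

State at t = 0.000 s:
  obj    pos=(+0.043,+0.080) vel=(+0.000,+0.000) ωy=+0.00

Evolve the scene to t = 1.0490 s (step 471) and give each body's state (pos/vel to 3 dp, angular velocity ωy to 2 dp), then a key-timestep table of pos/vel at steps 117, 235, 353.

State at t = 1.0490 s:
  obj    pos=(+2.682,-1.518) vel=(+5.030,-3.046) ωy=+78.40

Key-timestep trajectory:
   step    t(s)  obj.x    obj.z    obj.vx   obj.vz 
    117  0.2606   +0.206  -0.018  +1.250  -0.757
    235  0.5234   +0.700  -0.318  +2.510  -1.520
    353  0.7862   +1.525  -0.817  +3.770  -2.283


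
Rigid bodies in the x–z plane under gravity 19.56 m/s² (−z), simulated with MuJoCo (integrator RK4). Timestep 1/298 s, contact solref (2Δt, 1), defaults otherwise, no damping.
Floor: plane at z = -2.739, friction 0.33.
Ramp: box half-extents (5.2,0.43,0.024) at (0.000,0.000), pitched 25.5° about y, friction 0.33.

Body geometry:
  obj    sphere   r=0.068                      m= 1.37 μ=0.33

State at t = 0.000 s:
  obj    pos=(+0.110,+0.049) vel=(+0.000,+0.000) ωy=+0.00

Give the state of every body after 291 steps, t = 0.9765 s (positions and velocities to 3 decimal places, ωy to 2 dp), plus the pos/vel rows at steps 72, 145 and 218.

State at t = 0.9765 s:
  obj    pos=(+2.699,-1.185) vel=(+5.301,-2.529) ωy=+86.37

Key-timestep trajectory:
   step    t(s)  obj.x    obj.z    obj.vx   obj.vz 
     72  0.2416   +0.269  -0.026  +1.312  -0.626
    145  0.4866   +0.753  -0.257  +2.642  -1.260
    218  0.7315   +1.563  -0.644  +3.972  -1.894


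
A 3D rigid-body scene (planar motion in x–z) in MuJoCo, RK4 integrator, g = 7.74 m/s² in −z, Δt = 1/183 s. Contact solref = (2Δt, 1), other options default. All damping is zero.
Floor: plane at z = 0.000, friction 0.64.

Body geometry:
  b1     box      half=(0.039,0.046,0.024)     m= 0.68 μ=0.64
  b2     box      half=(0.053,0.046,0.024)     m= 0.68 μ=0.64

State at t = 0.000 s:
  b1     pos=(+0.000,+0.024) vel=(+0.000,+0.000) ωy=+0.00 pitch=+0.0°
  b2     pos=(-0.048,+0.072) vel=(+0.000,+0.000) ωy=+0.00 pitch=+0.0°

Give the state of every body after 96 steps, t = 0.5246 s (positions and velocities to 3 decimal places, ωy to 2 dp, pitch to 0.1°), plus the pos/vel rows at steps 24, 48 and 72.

State at t = 0.5246 s:
  b1     pos=(+0.000,+0.024) vel=(+0.000,+0.000) ωy=+0.00 pitch=+0.0°
  b2     pos=(-0.112,+0.056) vel=(-0.080,+0.023) ωy=-1.41 pitch=-99.6°

Key-timestep trajectory:
   step    t(s)  b1.x    b1.z    b1.vx   b1.vz   b2.x    b2.z    b2.vx   b2.vz 
     24  0.1311   +0.000  +0.024  +0.000  +0.000   -0.056  +0.067  -0.128  -0.129
     48  0.2623   +0.000  +0.024  +0.000  +0.000   -0.075  +0.058  -0.116  +0.010
     72  0.3934   +0.000  +0.024  +0.000  +0.000   -0.090  +0.057  -0.156  -0.028


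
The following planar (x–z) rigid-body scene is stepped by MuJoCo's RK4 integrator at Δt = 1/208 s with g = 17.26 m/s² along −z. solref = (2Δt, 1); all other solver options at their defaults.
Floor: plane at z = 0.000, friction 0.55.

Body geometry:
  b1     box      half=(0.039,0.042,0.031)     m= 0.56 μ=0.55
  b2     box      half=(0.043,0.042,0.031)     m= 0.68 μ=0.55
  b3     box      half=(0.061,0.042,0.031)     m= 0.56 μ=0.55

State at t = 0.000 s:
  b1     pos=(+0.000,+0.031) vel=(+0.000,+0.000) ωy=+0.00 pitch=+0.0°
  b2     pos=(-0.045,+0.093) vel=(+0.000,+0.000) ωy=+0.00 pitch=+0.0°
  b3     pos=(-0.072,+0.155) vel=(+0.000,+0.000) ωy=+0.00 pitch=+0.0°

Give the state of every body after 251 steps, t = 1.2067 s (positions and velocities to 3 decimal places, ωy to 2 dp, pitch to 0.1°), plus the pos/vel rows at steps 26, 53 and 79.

State at t = 1.2067 s:
  b1     pos=(+0.000,+0.031) vel=(+0.000,+0.000) ωy=+0.00 pitch=+0.0°
  b2     pos=(-0.085,+0.043) vel=(+0.000,+0.000) ωy=+0.00 pitch=-90.0°
  b3     pos=(-0.275,+0.031) vel=(+0.000,+0.000) ωy=+0.00 pitch=+180.0°

Key-timestep trajectory:
   step    t(s)  b1.x    b1.z    b1.vx   b1.vz   b2.x    b2.z    b2.vx   b2.vz   b3.x    b3.z    b3.vx   b3.vz 
     26  0.1250   +0.000  +0.031  +0.001  +0.000   -0.059  +0.086  -0.232  -0.184   -0.112  +0.129  -0.626  -0.668
     53  0.2548   +0.000  +0.031  +0.000  +0.000   -0.096  +0.049  -0.133  +0.073   -0.194  +0.066  -0.418  +0.166
     79  0.3798   +0.000  +0.031  +0.000  +0.000   -0.083  +0.043  +0.084  +0.085   -0.248  +0.058  -0.550  -0.359


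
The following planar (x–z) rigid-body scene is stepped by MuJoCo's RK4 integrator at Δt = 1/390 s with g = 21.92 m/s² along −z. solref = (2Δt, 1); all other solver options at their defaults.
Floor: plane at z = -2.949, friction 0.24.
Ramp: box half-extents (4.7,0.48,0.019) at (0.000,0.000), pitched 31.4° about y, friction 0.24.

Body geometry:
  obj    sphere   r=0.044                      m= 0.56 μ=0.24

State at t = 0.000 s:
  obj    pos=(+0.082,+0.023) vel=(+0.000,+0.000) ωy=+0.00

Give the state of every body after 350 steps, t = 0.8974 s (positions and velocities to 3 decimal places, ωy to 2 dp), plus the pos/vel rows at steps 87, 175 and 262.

State at t = 0.8974 s:
  obj    pos=(+2.886,-1.688) vel=(+6.249,-3.814) ωy=+166.36

Key-timestep trajectory:
   step    t(s)  obj.x    obj.z    obj.vx   obj.vz 
     87  0.2231   +0.256  -0.082  +1.553  -0.948
    175  0.4487   +0.783  -0.404  +3.125  -1.907
    262  0.6718   +1.654  -0.936  +4.678  -2.855


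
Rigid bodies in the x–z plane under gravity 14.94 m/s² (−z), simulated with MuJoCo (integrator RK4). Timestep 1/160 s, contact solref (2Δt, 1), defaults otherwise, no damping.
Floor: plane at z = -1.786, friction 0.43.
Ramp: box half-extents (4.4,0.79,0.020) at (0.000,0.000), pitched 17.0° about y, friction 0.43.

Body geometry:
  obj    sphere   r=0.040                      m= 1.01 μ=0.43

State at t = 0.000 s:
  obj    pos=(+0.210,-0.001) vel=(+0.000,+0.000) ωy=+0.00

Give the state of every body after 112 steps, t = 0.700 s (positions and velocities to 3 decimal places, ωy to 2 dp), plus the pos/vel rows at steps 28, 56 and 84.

State at t = 0.700 s:
  obj    pos=(+0.941,-0.225) vel=(+2.088,-0.638) ωy=+54.59

Key-timestep trajectory:
   step    t(s)  obj.x    obj.z    obj.vx   obj.vz 
     28  0.1750   +0.256  -0.015  +0.522  -0.160
     56  0.3500   +0.393  -0.057  +1.044  -0.319
     84  0.5250   +0.621  -0.127  +1.566  -0.479


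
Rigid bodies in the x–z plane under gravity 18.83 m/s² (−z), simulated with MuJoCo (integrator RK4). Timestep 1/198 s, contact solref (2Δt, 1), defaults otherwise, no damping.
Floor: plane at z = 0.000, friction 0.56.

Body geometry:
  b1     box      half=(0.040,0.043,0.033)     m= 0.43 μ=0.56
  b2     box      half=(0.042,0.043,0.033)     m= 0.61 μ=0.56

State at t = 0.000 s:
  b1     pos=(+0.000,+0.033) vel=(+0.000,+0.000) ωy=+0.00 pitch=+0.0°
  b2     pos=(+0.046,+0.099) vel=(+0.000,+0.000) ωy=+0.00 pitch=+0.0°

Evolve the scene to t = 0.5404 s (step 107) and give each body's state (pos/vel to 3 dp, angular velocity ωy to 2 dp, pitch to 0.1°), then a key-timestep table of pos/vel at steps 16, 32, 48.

State at t = 0.5404 s:
  b1     pos=(+0.000,+0.033) vel=(+0.000,+0.000) ωy=+0.00 pitch=+0.0°
  b2     pos=(+0.087,+0.042) vel=(+0.000,+0.000) ωy=+0.00 pitch=+90.0°

Key-timestep trajectory:
   step    t(s)  b1.x    b1.z    b1.vx   b1.vz   b2.x    b2.z    b2.vx   b2.vz 
     16  0.0808   +0.000  +0.033  -0.001  +0.000   +0.053  +0.097  +0.182  -0.086
     32  0.1616   +0.000  +0.033  +0.000  +0.000   +0.076  +0.069  +0.344  -0.892
     48  0.2424   +0.000  +0.033  +0.000  +0.000   +0.089  +0.043  -0.131  -0.068


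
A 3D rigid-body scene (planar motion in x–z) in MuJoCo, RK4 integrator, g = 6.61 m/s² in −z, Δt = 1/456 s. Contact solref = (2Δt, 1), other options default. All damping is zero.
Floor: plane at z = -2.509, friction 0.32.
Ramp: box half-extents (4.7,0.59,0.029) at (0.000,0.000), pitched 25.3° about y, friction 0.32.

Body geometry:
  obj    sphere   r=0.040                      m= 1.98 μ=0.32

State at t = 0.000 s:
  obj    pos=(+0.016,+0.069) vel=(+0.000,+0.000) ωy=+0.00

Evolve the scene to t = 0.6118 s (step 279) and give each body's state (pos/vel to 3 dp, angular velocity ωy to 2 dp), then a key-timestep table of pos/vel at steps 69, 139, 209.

State at t = 0.6118 s:
  obj    pos=(+0.357,-0.093) vel=(+1.116,-0.528) ωy=+30.86

Key-timestep trajectory:
   step    t(s)  obj.x    obj.z    obj.vx   obj.vz 
     69  0.1513   +0.037  +0.059  +0.276  -0.130
    139  0.3048   +0.101  +0.029  +0.556  -0.263
    209  0.4583   +0.208  -0.022  +0.836  -0.395


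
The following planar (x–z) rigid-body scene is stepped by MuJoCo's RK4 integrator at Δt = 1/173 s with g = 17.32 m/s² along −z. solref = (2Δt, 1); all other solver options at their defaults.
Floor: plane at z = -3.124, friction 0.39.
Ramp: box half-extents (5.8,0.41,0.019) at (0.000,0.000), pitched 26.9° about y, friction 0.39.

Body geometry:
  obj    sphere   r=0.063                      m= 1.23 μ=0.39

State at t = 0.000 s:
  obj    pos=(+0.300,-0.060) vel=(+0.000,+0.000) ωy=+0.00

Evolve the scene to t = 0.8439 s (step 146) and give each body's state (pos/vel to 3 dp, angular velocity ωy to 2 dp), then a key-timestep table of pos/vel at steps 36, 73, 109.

State at t = 0.8439 s:
  obj    pos=(+2.078,-0.962) vel=(+4.213,-2.137) ωy=+74.96

Key-timestep trajectory:
   step    t(s)  obj.x    obj.z    obj.vx   obj.vz 
     36  0.2081   +0.408  -0.115  +1.039  -0.527
     73  0.4220   +0.744  -0.286  +2.106  -1.069
    109  0.6301   +1.291  -0.563  +3.145  -1.596


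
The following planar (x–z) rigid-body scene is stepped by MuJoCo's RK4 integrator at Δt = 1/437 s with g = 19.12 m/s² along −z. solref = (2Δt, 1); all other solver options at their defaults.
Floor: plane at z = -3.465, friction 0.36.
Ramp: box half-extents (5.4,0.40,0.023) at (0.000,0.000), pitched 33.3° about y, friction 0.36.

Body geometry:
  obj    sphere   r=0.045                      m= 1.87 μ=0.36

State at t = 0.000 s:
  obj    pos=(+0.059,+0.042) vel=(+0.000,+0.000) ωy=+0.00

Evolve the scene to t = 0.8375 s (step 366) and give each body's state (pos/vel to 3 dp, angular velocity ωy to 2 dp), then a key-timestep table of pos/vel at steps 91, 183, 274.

State at t = 0.8375 s:
  obj    pos=(+2.257,-1.401) vel=(+5.249,-3.448) ωy=+139.54

Key-timestep trajectory:
   step    t(s)  obj.x    obj.z    obj.vx   obj.vz 
     91  0.2082   +0.195  -0.047  +1.305  -0.857
    183  0.4188   +0.609  -0.319  +2.624  -1.724
    274  0.6270   +1.291  -0.767  +3.929  -2.581


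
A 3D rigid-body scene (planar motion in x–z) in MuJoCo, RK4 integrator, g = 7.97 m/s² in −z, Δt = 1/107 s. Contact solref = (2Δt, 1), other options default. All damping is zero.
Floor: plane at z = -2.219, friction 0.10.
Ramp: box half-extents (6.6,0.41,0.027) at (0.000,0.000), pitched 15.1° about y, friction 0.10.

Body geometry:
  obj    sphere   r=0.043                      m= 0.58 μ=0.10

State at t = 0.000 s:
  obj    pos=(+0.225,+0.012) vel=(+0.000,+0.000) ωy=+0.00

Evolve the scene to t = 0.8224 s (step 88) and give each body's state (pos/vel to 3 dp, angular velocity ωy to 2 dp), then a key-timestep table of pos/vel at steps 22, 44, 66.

State at t = 0.8224 s:
  obj    pos=(+0.709,-0.119) vel=(+1.178,-0.318) ωy=+28.35

Key-timestep trajectory:
   step    t(s)  obj.x    obj.z    obj.vx   obj.vz 
     22  0.2056   +0.255  +0.004  +0.295  -0.079
     44  0.4112   +0.346  -0.021  +0.589  -0.159
     66  0.6168   +0.497  -0.062  +0.883  -0.238


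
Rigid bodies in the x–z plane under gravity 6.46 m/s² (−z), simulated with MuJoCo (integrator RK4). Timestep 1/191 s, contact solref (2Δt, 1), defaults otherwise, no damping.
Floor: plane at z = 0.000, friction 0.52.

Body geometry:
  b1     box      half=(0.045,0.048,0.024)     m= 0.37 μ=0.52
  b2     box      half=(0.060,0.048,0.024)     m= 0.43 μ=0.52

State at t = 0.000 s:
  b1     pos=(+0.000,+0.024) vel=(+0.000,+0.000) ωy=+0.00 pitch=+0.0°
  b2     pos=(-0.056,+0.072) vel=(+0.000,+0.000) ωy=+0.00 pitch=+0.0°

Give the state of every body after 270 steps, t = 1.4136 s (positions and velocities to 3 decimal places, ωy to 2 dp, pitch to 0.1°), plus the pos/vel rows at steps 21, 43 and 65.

State at t = 1.4136 s:
  b1     pos=(+0.001,+0.024) vel=(+0.000,+0.000) ωy=+0.00 pitch=+0.0°
  b2     pos=(-0.069,+0.058) vel=(+0.000,+0.000) ωy=+0.01 pitch=-42.3°

Key-timestep trajectory:
   step    t(s)  b1.x    b1.z    b1.vx   b1.vz   b2.x    b2.z    b2.vx   b2.vz 
     21  0.1099   +0.000  +0.024  +0.000  +0.000   -0.061  +0.069  -0.092  -0.065
     43  0.2251   +0.000  +0.024  +0.000  +0.000   -0.073  +0.060  -0.060  +0.060
     65  0.3403   +0.000  +0.024  +0.000  +0.000   -0.070  +0.059  +0.118  -0.052


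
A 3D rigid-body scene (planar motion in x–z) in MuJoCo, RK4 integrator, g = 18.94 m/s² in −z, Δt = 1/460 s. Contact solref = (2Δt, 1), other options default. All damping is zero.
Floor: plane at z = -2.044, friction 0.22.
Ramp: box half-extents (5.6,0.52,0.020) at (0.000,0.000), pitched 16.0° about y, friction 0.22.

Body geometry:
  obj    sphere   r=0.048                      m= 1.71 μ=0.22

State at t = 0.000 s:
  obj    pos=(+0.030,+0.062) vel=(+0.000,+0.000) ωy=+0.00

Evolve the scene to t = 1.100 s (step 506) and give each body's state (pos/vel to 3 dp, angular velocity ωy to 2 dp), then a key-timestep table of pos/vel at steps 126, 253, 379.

State at t = 1.100 s:
  obj    pos=(+2.199,-0.560) vel=(+3.943,-1.131) ωy=+85.45

Key-timestep trajectory:
   step    t(s)  obj.x    obj.z    obj.vx   obj.vz 
    126  0.2739   +0.165  +0.024  +0.982  -0.282
    253  0.5500   +0.572  -0.093  +1.972  -0.565
    379  0.8239   +1.247  -0.287  +2.953  -0.847


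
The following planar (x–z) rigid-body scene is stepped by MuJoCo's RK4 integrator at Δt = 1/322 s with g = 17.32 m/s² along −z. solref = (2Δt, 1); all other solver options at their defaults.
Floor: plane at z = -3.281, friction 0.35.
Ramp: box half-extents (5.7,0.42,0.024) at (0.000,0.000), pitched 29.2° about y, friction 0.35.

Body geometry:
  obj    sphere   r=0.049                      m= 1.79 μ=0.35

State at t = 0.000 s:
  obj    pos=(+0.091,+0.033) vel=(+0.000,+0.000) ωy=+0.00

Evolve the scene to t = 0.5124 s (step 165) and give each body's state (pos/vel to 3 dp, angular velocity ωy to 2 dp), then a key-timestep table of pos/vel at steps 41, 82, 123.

State at t = 0.5124 s:
  obj    pos=(+0.783,-0.354) vel=(+2.700,-1.509) ωy=+63.10

Key-timestep trajectory:
   step    t(s)  obj.x    obj.z    obj.vx   obj.vz 
     41  0.1273   +0.134  +0.009  +0.671  -0.375
     82  0.2547   +0.262  -0.063  +1.342  -0.750
    123  0.3820   +0.475  -0.182  +2.013  -1.125


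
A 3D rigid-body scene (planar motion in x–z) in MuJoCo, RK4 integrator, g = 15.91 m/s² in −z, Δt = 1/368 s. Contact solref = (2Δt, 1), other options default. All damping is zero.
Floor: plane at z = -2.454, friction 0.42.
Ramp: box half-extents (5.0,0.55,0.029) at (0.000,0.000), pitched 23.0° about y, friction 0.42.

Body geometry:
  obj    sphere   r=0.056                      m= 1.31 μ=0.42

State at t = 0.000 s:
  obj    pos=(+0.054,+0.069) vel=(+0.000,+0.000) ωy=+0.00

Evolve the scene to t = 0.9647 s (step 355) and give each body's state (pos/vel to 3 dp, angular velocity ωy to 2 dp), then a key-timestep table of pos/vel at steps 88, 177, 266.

State at t = 0.9647 s:
  obj    pos=(+1.956,-0.738) vel=(+3.943,-1.674) ωy=+76.48

Key-timestep trajectory:
   step    t(s)  obj.x    obj.z    obj.vx   obj.vz 
     88  0.2391   +0.171  +0.020  +0.978  -0.415
    177  0.4810   +0.527  -0.131  +1.966  -0.835
    266  0.7228   +1.122  -0.384  +2.955  -1.254


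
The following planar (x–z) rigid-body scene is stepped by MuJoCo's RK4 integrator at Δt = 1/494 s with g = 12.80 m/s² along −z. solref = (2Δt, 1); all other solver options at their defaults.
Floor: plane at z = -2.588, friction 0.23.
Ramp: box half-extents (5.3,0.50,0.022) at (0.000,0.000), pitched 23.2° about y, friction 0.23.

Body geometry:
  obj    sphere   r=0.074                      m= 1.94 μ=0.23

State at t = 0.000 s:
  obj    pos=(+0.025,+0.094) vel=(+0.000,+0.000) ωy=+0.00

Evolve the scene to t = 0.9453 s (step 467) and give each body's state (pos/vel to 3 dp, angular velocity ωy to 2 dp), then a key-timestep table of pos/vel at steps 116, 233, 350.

State at t = 0.9453 s:
  obj    pos=(+1.504,-0.540) vel=(+3.130,-1.341) ωy=+46.01

Key-timestep trajectory:
   step    t(s)  obj.x    obj.z    obj.vx   obj.vz 
    116  0.2348   +0.116  +0.055  +0.777  -0.333
    233  0.4717   +0.393  -0.064  +1.562  -0.669
    350  0.7085   +0.856  -0.262  +2.346  -1.005


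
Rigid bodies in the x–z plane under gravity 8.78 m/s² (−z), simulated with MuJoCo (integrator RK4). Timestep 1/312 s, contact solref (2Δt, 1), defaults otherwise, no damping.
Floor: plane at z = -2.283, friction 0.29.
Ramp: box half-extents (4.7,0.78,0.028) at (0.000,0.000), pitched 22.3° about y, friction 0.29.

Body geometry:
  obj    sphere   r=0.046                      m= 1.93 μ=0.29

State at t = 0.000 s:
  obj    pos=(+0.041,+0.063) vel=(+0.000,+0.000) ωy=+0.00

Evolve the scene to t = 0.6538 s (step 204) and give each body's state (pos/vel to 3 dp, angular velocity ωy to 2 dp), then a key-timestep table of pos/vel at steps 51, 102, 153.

State at t = 0.6538 s:
  obj    pos=(+0.512,-0.130) vel=(+1.440,-0.590) ωy=+33.82

Key-timestep trajectory:
   step    t(s)  obj.x    obj.z    obj.vx   obj.vz 
     51  0.1635   +0.070  +0.051  +0.360  -0.148
    102  0.3269   +0.159  +0.015  +0.720  -0.295
    153  0.4904   +0.306  -0.045  +1.080  -0.443


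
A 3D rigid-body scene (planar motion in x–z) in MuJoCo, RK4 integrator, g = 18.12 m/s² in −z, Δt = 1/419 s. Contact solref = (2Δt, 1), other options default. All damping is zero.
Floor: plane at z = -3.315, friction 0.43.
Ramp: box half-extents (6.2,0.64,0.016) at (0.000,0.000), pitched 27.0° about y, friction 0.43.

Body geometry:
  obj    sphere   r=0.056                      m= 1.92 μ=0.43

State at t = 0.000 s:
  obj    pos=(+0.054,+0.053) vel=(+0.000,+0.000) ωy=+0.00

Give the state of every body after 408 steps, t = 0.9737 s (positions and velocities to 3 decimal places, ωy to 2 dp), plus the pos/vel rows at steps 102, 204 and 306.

State at t = 0.9737 s:
  obj    pos=(+2.536,-1.212) vel=(+5.098,-2.598) ωy=+102.16

Key-timestep trajectory:
   step    t(s)  obj.x    obj.z    obj.vx   obj.vz 
    102  0.2434   +0.209  -0.026  +1.275  -0.649
    204  0.4869   +0.675  -0.263  +2.549  -1.299
    306  0.7303   +1.450  -0.658  +3.824  -1.948


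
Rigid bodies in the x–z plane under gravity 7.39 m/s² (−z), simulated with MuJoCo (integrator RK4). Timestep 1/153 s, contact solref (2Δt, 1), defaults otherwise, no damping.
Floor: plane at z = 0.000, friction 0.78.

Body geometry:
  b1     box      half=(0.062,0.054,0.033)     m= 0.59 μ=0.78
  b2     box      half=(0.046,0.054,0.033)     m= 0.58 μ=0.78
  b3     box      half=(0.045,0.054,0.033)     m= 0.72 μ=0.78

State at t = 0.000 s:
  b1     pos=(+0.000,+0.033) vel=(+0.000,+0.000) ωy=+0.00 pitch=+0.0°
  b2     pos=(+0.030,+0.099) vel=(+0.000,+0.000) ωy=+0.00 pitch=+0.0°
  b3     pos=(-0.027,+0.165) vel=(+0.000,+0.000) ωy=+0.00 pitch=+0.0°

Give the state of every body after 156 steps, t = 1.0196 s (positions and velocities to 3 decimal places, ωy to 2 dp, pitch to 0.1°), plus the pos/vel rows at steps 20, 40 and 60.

State at t = 1.0196 s:
  b1     pos=(+0.000,+0.033) vel=(+0.000,+0.000) ωy=+0.00 pitch=+0.0°
  b2     pos=(+0.030,+0.099) vel=(+0.000,+0.000) ωy=+0.00 pitch=+0.0°
  b3     pos=(-0.139,+0.033) vel=(+0.000,+0.000) ωy=+0.00 pitch=+180.0°

Key-timestep trajectory:
   step    t(s)  b1.x    b1.z    b1.vx   b1.vz   b2.x    b2.z    b2.vx   b2.vz   b3.x    b3.z    b3.vx   b3.vz 
     20  0.1307   +0.000  +0.033  +0.000  +0.000   +0.030  +0.099  +0.001  +0.000   -0.038  +0.159  -0.170  -0.137
     40  0.2614   +0.000  +0.033  +0.001  +0.000   +0.030  +0.099  +0.000  +0.000   -0.069  +0.110  -0.493  -0.097
     60  0.3922   +0.000  +0.033  +0.000  +0.000   +0.030  +0.099  +0.000  +0.000   -0.134  +0.046  -0.499  -0.969


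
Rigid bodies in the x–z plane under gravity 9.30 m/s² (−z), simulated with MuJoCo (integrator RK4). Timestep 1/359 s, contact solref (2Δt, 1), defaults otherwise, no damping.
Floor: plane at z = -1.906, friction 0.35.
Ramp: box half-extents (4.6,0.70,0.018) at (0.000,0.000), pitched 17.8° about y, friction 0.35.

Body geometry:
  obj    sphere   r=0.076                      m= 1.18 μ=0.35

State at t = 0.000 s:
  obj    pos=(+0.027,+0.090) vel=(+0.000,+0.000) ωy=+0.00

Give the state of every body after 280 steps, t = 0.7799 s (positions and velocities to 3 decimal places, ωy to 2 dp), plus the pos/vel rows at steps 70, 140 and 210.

State at t = 0.7799 s:
  obj    pos=(+0.615,-0.099) vel=(+1.508,-0.484) ωy=+20.84

Key-timestep trajectory:
   step    t(s)  obj.x    obj.z    obj.vx   obj.vz 
     70  0.1950   +0.064  +0.078  +0.377  -0.121
    140  0.3900   +0.174  +0.043  +0.754  -0.242
    210  0.5850   +0.358  -0.016  +1.131  -0.363


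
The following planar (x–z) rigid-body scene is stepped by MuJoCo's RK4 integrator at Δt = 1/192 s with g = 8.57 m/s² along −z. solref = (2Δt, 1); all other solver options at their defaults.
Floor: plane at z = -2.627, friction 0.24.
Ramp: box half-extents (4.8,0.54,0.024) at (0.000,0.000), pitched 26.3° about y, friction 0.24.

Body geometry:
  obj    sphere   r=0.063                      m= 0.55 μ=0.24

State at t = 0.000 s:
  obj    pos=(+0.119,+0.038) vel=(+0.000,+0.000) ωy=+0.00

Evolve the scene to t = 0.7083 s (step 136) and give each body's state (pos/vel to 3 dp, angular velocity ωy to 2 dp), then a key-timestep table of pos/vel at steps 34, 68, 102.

State at t = 0.7083 s:
  obj    pos=(+0.729,-0.263) vel=(+1.722,-0.851) ωy=+30.49

Key-timestep trajectory:
   step    t(s)  obj.x    obj.z    obj.vx   obj.vz 
     34  0.1771   +0.157  +0.019  +0.431  -0.213
     68  0.3542   +0.272  -0.037  +0.861  -0.426
    102  0.5312   +0.462  -0.131  +1.292  -0.638


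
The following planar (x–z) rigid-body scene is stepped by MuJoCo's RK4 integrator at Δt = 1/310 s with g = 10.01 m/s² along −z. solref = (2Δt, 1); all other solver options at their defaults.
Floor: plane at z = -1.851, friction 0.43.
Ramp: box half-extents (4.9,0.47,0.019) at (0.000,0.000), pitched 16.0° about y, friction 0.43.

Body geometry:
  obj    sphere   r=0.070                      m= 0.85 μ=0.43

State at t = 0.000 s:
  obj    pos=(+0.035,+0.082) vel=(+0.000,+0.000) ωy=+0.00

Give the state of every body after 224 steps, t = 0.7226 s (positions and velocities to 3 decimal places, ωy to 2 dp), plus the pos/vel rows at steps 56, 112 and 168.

State at t = 0.7226 s:
  obj    pos=(+0.530,-0.059) vel=(+1.369,-0.393) ωy=+20.34

Key-timestep trajectory:
   step    t(s)  obj.x    obj.z    obj.vx   obj.vz 
     56  0.1806   +0.066  +0.074  +0.342  -0.098
    112  0.3613   +0.159  +0.047  +0.684  -0.196
    168  0.5419   +0.313  +0.003  +1.027  -0.294


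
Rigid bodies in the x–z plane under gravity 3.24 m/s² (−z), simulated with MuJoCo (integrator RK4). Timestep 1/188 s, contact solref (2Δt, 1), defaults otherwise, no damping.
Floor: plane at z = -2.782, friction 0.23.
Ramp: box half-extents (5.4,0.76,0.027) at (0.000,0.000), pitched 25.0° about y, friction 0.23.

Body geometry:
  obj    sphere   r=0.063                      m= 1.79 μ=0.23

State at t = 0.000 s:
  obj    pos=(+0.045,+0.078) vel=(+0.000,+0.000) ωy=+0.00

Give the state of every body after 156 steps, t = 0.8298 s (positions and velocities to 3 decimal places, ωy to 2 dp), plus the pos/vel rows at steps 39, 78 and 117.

State at t = 0.8298 s:
  obj    pos=(+0.350,-0.064) vel=(+0.736,-0.343) ωy=+12.88

Key-timestep trajectory:
   step    t(s)  obj.x    obj.z    obj.vx   obj.vz 
     39  0.2074   +0.064  +0.069  +0.184  -0.086
     78  0.4149   +0.121  +0.043  +0.368  -0.172
    117  0.6223   +0.217  -0.002  +0.552  -0.257


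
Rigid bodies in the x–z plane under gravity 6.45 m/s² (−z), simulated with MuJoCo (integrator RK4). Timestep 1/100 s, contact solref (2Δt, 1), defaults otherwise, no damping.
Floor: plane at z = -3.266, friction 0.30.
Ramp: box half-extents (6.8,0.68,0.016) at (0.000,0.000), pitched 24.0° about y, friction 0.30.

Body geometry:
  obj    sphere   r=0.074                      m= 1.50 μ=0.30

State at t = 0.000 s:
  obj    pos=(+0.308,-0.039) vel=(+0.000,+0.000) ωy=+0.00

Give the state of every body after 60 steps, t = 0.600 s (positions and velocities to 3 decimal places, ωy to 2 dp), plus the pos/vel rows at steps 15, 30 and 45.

State at t = 0.600 s:
  obj    pos=(+0.616,-0.176) vel=(+1.027,-0.457) ωy=+15.19

Key-timestep trajectory:
   step    t(s)  obj.x    obj.z    obj.vx   obj.vz 
     15  0.1500   +0.327  -0.047  +0.257  -0.114
     30  0.3000   +0.385  -0.073  +0.514  -0.229
     45  0.4500   +0.482  -0.116  +0.770  -0.343


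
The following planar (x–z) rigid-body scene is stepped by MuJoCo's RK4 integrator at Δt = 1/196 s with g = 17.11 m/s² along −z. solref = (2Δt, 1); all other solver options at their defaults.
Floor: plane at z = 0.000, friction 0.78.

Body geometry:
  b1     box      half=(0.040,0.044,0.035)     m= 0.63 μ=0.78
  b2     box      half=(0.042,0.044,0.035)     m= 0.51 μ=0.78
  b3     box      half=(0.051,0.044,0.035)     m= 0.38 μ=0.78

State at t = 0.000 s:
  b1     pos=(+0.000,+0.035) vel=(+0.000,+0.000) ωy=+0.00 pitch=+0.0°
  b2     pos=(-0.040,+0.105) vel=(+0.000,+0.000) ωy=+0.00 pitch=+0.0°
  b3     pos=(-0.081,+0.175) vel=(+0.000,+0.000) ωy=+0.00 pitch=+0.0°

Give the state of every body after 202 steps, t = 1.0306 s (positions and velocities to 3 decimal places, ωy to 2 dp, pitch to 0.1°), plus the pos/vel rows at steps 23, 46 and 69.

State at t = 1.0306 s:
  b1     pos=(+0.000,+0.035) vel=(+0.000,+0.000) ωy=+0.00 pitch=+0.0°
  b2     pos=(-0.083,+0.042) vel=(+0.000,+0.000) ωy=+0.00 pitch=-90.0°
  b3     pos=(-0.282,+0.035) vel=(+0.000,+0.000) ωy=+0.00 pitch=+180.0°

Key-timestep trajectory:
   step    t(s)  b1.x    b1.z    b1.vx   b1.vz   b2.x    b2.z    b2.vx   b2.vz   b3.x    b3.z    b3.vx   b3.vz 
     23  0.1173   +0.000  +0.035  +0.001  +0.000   -0.051  +0.103  -0.222  -0.074   -0.114  +0.155  -0.576  -0.487
     46  0.2347   +0.000  +0.035  +0.000  +0.000   -0.087  +0.038  +0.081  -0.344   -0.197  +0.051  -0.631  +0.324
     69  0.3520   +0.000  +0.035  +0.000  +0.000   -0.083  +0.042  +0.000  +0.000   -0.261  +0.053  -0.614  -0.349


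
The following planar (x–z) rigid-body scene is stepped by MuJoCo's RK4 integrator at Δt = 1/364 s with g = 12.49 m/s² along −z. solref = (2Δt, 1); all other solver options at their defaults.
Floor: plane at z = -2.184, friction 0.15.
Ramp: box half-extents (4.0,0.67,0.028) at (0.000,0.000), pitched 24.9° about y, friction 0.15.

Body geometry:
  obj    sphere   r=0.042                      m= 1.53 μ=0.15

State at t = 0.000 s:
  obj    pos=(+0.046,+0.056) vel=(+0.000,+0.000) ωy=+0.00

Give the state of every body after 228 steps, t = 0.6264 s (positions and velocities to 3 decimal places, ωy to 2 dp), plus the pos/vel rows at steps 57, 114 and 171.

State at t = 0.6264 s:
  obj    pos=(+0.714,-0.254) vel=(+2.134,-0.991) ωy=+56.00

Key-timestep trajectory:
   step    t(s)  obj.x    obj.z    obj.vx   obj.vz 
     57  0.1566   +0.088  +0.036  +0.534  -0.248
    114  0.3132   +0.213  -0.022  +1.067  -0.495
    171  0.4698   +0.422  -0.119  +1.601  -0.743
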